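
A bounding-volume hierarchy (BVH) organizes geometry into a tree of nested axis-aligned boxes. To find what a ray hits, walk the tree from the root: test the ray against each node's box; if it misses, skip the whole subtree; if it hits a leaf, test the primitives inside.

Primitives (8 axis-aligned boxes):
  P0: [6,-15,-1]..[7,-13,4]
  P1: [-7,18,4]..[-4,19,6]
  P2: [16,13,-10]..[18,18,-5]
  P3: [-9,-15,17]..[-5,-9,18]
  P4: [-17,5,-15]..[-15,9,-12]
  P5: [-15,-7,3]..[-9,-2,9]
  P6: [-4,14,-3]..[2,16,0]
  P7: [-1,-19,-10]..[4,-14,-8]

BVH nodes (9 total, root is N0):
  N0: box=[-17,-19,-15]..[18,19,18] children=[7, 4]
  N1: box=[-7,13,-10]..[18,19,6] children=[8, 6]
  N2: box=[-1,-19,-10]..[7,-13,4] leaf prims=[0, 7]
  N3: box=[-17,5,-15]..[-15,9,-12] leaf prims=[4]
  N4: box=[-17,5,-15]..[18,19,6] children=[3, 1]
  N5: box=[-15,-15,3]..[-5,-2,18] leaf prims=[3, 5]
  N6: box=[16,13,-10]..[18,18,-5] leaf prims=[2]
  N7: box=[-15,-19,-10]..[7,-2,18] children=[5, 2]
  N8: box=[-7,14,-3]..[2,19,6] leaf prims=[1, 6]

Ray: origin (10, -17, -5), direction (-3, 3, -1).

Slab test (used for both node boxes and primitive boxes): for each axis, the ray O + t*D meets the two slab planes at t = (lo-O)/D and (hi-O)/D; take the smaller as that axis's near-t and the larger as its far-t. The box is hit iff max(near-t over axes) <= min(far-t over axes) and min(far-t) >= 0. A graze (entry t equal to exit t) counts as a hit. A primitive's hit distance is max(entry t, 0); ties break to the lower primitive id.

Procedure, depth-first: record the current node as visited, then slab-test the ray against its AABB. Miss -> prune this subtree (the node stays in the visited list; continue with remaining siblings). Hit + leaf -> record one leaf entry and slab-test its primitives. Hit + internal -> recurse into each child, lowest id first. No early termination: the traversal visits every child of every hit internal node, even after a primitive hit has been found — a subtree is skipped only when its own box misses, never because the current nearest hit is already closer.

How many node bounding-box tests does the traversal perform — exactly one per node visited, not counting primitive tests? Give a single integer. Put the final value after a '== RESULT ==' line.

Traverse from the root:
N0 x:[-8/3,9] y:[-2/3,12] z:[-23,10] -> hit [-2/3,9], descend [4, 7]
  N4 x:[-8/3,9] y:[22/3,12] z:[-11,10] -> hit [22/3,9], descend [1, 3]
    N1 x:[-8/3,17/3] y:[10,12] z:[-11,5] -> miss, prune
    N3 x:[25/3,9] y:[22/3,26/3] z:[7,10] -> hit [25/3,26/3] leaf, test {P4@t=25/3}
  N7 x:[1,25/3] y:[-2/3,5] z:[-23,5] -> hit [1,5], descend [2, 5]
    N2 x:[1,11/3] y:[-2/3,4/3] z:[-9,5] -> hit [1,4/3] leaf, test {P0(miss), P7(miss)}
    N5 x:[5,25/3] y:[2/3,5] z:[-23,-8] -> miss, prune

order=[0, 4, 1, 3, 7, 2, 5]  |boxes|=7  |leaves|=2  hit=P4

== RESULT ==
7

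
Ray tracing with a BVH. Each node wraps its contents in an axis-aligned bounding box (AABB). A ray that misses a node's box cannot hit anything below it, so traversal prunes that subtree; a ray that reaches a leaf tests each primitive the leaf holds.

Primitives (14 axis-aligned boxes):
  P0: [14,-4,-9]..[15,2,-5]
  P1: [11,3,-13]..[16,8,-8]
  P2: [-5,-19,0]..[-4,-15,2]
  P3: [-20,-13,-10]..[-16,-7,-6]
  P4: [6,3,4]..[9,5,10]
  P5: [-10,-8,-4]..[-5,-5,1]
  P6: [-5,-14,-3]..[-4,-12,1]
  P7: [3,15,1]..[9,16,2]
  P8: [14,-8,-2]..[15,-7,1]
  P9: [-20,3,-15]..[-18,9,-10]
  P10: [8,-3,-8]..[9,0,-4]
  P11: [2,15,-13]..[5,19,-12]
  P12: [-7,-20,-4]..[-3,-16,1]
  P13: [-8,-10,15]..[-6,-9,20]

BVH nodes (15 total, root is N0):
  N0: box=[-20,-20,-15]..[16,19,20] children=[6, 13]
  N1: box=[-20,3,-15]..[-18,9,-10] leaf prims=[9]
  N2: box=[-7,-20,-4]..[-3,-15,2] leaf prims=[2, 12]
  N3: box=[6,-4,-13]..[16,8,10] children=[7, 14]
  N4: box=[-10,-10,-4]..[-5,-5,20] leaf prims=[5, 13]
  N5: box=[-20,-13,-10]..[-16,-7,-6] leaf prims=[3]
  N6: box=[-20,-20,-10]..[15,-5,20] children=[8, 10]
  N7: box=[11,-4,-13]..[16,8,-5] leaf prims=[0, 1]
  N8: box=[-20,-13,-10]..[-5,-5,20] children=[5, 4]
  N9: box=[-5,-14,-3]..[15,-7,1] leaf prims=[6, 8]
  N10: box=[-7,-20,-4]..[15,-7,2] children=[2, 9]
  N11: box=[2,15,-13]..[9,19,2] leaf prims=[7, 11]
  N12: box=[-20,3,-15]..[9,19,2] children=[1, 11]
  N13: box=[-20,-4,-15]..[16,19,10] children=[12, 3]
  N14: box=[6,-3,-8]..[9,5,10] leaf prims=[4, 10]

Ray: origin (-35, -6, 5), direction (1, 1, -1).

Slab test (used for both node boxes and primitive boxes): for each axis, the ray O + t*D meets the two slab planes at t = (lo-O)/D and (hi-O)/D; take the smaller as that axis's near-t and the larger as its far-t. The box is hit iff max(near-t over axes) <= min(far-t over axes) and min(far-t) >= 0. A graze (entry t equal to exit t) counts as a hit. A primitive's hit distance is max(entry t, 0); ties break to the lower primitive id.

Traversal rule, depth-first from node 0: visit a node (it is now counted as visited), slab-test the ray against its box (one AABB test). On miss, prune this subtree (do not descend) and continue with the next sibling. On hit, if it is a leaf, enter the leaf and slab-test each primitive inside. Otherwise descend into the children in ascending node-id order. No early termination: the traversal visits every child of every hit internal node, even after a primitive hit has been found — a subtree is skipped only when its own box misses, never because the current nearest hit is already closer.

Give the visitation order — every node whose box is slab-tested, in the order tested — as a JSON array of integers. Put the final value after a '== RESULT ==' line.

Traverse from the root:
N0 x:[15,51] y:[-14,25] z:[-15,20] -> hit [15,20], descend [6, 13]
  N6 x:[15,50] y:[-14,1] z:[-15,15] -> miss, prune
  N13 x:[15,51] y:[2,25] z:[-5,20] -> hit [15,20], descend [3, 12]
    N3 x:[41,51] y:[2,14] z:[-5,18] -> miss, prune
    N12 x:[15,44] y:[9,25] z:[3,20] -> hit [15,20], descend [1, 11]
      N1 x:[15,17] y:[9,15] z:[15,20] -> hit [15,15] leaf, test {P9@t=15}
      N11 x:[37,44] y:[21,25] z:[3,18] -> miss, prune

Visited [0, 6, 13, 3, 12, 1, 11]. Tests: 7 box, 1 leaf. Nearest: P9.

== RESULT ==
[0, 6, 13, 3, 12, 1, 11]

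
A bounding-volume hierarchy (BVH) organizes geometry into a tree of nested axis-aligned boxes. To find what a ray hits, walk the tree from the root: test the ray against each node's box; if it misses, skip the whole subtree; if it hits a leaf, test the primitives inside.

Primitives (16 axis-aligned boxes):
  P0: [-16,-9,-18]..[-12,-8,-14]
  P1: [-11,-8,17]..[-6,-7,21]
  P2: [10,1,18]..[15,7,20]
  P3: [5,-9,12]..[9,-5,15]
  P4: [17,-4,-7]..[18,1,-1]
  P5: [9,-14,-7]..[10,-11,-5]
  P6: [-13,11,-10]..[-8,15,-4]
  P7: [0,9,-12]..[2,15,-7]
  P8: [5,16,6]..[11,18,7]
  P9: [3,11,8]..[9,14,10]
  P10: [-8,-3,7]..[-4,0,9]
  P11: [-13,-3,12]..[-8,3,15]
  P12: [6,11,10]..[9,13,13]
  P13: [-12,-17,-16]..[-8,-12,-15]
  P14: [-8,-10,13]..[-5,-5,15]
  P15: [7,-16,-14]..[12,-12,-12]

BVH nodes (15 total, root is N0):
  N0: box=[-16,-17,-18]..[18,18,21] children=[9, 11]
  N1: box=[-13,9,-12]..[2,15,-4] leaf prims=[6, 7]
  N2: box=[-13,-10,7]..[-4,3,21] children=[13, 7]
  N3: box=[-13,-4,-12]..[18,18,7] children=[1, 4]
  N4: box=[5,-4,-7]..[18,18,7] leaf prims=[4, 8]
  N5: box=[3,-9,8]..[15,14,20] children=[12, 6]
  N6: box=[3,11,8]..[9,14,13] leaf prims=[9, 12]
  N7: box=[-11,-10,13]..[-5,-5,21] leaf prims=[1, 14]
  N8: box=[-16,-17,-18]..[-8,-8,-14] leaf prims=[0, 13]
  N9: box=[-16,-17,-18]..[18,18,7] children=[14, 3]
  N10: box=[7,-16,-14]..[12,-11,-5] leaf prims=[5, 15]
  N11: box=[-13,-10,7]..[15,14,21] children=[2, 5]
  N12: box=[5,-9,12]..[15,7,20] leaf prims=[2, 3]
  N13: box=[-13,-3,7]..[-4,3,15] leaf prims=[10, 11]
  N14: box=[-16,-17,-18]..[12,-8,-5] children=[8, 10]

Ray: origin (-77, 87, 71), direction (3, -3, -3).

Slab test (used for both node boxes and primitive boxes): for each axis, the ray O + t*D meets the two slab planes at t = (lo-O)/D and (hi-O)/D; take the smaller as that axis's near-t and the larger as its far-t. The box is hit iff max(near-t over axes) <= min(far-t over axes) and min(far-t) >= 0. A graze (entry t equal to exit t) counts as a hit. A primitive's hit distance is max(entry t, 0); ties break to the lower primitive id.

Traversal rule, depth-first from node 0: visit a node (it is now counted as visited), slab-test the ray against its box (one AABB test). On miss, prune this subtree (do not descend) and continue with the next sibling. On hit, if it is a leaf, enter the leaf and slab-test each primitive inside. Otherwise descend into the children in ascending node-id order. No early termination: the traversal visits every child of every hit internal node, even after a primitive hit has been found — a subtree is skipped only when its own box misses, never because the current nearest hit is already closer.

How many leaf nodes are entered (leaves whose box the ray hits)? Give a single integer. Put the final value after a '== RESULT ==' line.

Traverse from the root:
N0 x:[61/3,95/3] y:[23,104/3] z:[50/3,89/3] -> hit [23,89/3], descend [9, 11]
  N9 x:[61/3,95/3] y:[23,104/3] z:[64/3,89/3] -> hit [23,89/3], descend [3, 14]
    N3 x:[64/3,95/3] y:[23,91/3] z:[64/3,83/3] -> hit [23,83/3], descend [1, 4]
      N1 x:[64/3,79/3] y:[24,26] z:[25,83/3] -> hit [25,26] leaf, test {P6(miss), P7@t=26}
      N4 x:[82/3,95/3] y:[23,91/3] z:[64/3,26] -> miss, prune
    N14 x:[61/3,89/3] y:[95/3,104/3] z:[76/3,89/3] -> miss, prune
  N11 x:[64/3,92/3] y:[73/3,97/3] z:[50/3,64/3] -> miss, prune

Visited [0, 9, 3, 1, 4, 14, 11]. Tests: 7 box, 1 leaf. Nearest: P7.

== RESULT ==
1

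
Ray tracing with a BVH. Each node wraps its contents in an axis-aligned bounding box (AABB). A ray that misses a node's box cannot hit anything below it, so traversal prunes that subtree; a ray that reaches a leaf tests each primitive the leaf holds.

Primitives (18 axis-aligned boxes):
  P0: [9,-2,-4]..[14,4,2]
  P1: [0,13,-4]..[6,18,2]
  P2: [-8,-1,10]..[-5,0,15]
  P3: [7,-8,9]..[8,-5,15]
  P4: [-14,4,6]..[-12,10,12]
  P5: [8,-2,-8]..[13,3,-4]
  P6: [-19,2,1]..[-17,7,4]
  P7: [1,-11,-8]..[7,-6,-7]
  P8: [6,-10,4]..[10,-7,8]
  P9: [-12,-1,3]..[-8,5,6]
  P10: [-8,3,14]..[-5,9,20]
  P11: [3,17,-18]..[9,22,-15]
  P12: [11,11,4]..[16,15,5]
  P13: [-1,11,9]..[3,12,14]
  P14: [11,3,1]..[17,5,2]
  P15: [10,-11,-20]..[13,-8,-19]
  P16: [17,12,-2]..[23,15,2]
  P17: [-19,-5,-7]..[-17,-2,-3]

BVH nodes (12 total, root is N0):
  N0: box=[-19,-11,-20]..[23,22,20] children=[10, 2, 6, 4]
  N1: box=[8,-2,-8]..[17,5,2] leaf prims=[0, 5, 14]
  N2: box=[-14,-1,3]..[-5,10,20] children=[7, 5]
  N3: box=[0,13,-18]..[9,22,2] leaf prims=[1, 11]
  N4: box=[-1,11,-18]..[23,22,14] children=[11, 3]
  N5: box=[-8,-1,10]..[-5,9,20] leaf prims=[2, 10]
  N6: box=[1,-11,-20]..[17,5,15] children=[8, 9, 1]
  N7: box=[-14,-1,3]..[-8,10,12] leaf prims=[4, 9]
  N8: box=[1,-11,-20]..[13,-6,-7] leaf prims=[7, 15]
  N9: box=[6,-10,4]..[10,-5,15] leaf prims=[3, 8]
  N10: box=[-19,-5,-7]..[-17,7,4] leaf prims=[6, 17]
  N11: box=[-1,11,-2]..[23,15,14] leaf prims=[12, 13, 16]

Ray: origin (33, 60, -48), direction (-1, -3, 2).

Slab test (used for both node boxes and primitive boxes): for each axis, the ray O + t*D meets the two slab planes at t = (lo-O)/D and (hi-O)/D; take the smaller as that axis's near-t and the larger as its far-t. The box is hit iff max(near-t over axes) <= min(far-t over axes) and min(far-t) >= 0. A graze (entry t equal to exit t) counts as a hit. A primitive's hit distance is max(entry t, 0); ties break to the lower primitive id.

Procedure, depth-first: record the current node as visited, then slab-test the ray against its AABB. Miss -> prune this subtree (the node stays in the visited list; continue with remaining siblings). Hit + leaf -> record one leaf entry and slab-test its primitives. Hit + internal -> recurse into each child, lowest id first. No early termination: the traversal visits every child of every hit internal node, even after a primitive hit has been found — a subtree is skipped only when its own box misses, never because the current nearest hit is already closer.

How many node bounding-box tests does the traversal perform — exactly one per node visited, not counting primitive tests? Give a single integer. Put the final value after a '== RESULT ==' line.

Traverse from the root:
N0 x:[10,52] y:[38/3,71/3] z:[14,34] -> hit [14,71/3], descend [2, 4, 6, 10]
  N2 x:[38,47] y:[50/3,61/3] z:[51/2,34] -> miss, prune
  N4 x:[10,34] y:[38/3,49/3] z:[15,31] -> hit [15,49/3], descend [3, 11]
    N3 x:[24,33] y:[38/3,47/3] z:[15,25] -> miss, prune
    N11 x:[10,34] y:[15,49/3] z:[23,31] -> miss, prune
  N6 x:[16,32] y:[55/3,71/3] z:[14,63/2] -> hit [55/3,71/3], descend [1, 8, 9]
    N1 x:[16,25] y:[55/3,62/3] z:[20,25] -> hit [20,62/3] leaf, test {P0(miss), P5@t=20, P14(miss)}
    N8 x:[20,32] y:[22,71/3] z:[14,41/2] -> miss, prune
    N9 x:[23,27] y:[65/3,70/3] z:[26,63/2] -> miss, prune
  N10 x:[50,52] y:[53/3,65/3] z:[41/2,26] -> miss, prune

Summary -> nodes [0, 2, 4, 3, 11, 6, 1, 8, 9, 10]; box-tests=10; leaf-entries=1; first=P5

== RESULT ==
10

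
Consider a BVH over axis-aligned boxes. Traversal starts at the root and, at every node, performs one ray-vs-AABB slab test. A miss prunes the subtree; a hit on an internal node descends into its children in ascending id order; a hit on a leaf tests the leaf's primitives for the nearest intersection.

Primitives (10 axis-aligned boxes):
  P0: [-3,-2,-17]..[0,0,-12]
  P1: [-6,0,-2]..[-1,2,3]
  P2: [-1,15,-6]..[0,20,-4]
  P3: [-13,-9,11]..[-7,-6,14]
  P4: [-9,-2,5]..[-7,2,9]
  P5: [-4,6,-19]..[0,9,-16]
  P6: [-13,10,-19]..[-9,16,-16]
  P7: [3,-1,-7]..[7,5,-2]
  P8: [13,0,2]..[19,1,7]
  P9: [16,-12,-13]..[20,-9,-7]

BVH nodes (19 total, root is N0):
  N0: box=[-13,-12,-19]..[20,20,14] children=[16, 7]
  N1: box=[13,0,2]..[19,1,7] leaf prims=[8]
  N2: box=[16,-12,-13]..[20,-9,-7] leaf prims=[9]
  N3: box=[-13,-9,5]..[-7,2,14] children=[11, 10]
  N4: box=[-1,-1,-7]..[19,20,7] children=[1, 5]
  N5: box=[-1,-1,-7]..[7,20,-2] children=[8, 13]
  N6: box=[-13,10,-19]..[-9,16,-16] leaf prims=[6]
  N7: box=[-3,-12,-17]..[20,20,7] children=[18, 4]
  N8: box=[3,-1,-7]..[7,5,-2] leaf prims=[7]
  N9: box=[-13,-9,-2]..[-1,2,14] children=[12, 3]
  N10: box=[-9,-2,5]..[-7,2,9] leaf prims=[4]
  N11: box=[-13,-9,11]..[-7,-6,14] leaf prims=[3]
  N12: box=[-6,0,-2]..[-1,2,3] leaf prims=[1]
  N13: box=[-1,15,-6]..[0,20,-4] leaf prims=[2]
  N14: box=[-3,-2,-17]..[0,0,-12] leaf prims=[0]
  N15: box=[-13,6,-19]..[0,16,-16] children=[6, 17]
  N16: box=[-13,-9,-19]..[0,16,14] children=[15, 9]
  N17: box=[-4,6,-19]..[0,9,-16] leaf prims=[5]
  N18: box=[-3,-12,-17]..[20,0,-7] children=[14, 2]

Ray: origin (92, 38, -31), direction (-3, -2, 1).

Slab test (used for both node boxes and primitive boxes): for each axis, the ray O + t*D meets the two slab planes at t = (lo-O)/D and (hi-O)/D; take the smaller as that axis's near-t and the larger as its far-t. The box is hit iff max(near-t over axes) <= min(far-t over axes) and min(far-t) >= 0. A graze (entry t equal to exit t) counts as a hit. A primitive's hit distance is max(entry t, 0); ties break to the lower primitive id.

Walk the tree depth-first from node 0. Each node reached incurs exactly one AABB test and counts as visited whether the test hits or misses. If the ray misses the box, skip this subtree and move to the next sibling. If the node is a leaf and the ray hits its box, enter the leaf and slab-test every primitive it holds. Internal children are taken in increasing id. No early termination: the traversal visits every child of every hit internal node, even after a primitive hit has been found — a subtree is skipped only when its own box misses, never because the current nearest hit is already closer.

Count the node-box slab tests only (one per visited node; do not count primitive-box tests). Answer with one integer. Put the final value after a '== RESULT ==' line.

Traverse from the root:
N0 x:[24,35] y:[9,25] z:[12,45] -> hit [24,25], descend [7, 16]
  N7 x:[24,95/3] y:[9,25] z:[14,38] -> hit [24,25], descend [4, 18]
    N4 x:[73/3,31] y:[9,39/2] z:[24,38] -> miss, prune
    N18 x:[24,95/3] y:[19,25] z:[14,24] -> hit [24,24], descend [2, 14]
      N2 x:[24,76/3] y:[47/2,25] z:[18,24] -> hit [24,24] leaf, test {P9@t=24}
      N14 x:[92/3,95/3] y:[19,20] z:[14,19] -> miss, prune
  N16 x:[92/3,35] y:[11,47/2] z:[12,45] -> miss, prune

Summary -> nodes [0, 7, 4, 18, 2, 14, 16]; box-tests=7; leaf-entries=1; first=P9

== RESULT ==
7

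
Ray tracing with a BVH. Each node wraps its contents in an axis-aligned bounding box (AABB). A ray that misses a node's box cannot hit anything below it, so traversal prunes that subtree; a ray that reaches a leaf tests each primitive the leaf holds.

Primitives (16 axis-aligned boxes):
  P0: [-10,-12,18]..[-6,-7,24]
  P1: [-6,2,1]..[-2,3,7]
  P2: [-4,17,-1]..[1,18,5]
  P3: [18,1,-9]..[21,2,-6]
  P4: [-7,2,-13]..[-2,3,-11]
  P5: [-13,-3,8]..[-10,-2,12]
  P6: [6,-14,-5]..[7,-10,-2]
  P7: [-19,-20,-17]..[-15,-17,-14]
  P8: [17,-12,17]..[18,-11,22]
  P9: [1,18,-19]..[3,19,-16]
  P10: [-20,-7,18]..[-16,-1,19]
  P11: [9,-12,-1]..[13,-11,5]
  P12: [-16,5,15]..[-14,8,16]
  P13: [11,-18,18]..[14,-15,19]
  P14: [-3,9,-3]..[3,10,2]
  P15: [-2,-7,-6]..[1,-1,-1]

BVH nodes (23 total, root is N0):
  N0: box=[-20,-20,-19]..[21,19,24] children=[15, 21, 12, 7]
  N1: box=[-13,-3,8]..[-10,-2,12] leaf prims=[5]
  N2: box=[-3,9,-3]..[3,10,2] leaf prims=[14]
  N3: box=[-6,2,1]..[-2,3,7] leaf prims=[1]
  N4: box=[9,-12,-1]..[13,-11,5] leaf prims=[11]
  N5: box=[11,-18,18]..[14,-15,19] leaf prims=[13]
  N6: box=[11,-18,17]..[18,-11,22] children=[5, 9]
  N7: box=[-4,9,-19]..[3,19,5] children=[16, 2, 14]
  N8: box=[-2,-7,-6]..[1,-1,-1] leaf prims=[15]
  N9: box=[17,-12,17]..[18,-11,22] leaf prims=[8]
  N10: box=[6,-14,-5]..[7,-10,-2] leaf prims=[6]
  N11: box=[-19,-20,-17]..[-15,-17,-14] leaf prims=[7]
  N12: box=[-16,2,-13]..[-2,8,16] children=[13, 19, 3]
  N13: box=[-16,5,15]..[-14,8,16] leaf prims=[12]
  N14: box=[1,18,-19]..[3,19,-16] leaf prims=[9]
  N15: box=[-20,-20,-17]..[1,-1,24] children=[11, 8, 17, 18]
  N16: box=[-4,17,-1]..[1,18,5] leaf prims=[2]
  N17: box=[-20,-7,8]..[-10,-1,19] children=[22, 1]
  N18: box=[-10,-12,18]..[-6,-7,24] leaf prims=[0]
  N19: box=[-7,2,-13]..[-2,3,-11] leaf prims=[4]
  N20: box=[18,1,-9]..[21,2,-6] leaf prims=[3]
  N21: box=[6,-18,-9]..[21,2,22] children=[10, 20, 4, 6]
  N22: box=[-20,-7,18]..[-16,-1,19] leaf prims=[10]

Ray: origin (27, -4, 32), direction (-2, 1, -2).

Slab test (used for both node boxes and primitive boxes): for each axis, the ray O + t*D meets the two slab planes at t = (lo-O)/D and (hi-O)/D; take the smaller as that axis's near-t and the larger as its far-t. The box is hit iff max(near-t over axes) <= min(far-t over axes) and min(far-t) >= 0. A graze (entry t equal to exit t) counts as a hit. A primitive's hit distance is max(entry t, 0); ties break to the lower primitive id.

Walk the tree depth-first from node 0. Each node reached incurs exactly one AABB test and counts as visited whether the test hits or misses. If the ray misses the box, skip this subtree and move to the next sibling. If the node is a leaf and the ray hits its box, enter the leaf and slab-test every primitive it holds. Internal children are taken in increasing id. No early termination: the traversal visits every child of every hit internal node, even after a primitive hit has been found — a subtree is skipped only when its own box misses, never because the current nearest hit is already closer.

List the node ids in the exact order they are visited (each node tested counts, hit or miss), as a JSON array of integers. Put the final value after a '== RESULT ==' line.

Trace the traversal:
N0 x:[3,47/2] y:[-16,23] z:[4,51/2] -> hit [4,23], descend [7, 12, 15, 21]
  N7 x:[12,31/2] y:[13,23] z:[27/2,51/2] -> hit [27/2,31/2], descend [2, 14, 16]
    N2 x:[12,15] y:[13,14] z:[15,35/2] -> miss, prune
    N14 x:[12,13] y:[22,23] z:[24,51/2] -> miss, prune
    N16 x:[13,31/2] y:[21,22] z:[27/2,33/2] -> miss, prune
  N12 x:[29/2,43/2] y:[6,12] z:[8,45/2] -> miss, prune
  N15 x:[13,47/2] y:[-16,3] z:[4,49/2] -> miss, prune
  N21 x:[3,21/2] y:[-14,6] z:[5,41/2] -> hit [5,6], descend [4, 6, 10, 20]
    N4 x:[7,9] y:[-8,-7] z:[27/2,33/2] -> miss, prune
    N6 x:[9/2,8] y:[-14,-7] z:[5,15/2] -> miss, prune
    N10 x:[10,21/2] y:[-10,-6] z:[17,37/2] -> miss, prune
    N20 x:[3,9/2] y:[5,6] z:[19,41/2] -> miss, prune

Visited [0, 7, 2, 14, 16, 12, 15, 21, 4, 6, 10, 20]. Tests: 12 box, 0 leaf. Nearest: miss.

== RESULT ==
[0, 7, 2, 14, 16, 12, 15, 21, 4, 6, 10, 20]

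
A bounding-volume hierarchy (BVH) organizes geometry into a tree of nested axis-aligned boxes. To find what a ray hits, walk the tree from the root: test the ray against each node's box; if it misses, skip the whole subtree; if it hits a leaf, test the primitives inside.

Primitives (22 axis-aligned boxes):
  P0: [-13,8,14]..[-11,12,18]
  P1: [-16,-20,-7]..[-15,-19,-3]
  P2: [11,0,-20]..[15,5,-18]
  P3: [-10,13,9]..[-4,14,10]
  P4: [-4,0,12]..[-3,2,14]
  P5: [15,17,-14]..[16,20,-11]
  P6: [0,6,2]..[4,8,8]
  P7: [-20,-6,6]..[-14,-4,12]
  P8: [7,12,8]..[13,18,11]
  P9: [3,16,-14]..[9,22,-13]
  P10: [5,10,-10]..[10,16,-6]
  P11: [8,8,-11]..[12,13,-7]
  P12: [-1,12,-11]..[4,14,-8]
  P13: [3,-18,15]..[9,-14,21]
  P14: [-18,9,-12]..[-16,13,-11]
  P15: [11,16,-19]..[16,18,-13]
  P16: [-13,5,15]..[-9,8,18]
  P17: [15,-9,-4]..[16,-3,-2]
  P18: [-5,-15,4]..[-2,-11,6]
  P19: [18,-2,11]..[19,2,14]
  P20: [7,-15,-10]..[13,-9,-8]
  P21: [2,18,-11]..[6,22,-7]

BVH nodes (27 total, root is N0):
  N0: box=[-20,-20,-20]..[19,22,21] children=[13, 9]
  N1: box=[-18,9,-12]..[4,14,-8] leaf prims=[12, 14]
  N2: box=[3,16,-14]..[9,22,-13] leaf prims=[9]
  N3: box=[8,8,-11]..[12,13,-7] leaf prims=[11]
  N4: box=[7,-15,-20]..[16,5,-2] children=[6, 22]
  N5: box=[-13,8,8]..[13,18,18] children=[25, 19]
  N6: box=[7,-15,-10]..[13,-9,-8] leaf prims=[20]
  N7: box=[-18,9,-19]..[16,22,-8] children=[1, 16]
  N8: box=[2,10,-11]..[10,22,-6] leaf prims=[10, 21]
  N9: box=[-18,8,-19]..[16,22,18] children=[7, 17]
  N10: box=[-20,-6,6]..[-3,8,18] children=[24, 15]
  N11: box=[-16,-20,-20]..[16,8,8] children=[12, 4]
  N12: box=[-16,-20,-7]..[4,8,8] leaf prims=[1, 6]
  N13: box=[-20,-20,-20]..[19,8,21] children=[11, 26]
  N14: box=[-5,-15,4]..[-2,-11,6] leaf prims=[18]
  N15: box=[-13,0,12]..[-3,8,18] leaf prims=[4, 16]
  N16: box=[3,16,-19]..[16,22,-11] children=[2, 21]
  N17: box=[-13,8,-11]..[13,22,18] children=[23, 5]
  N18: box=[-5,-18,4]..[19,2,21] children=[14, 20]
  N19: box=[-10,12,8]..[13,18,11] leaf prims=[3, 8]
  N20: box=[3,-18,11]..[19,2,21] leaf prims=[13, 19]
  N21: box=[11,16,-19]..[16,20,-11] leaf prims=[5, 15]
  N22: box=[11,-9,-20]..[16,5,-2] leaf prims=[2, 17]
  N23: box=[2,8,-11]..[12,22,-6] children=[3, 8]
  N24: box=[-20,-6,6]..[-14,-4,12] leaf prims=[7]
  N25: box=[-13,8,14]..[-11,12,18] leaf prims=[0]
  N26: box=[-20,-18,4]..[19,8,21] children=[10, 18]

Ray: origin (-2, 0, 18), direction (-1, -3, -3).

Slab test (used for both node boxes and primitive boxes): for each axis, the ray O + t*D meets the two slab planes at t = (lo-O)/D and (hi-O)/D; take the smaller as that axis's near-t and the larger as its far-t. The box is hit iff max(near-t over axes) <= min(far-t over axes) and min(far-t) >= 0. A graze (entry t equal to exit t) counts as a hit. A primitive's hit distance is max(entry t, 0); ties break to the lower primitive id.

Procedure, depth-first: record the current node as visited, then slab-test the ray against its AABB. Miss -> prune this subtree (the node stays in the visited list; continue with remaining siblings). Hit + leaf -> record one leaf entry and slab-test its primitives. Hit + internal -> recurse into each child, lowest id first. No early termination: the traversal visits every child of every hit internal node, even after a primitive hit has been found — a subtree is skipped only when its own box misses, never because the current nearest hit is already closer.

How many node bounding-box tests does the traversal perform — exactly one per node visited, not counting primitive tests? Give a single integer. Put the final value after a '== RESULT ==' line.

Traverse from the root:
N0 x:[-21,18] y:[-22/3,20/3] z:[-1,38/3] -> hit [-1,20/3], descend [9, 13]
  N9 x:[-18,16] y:[-22/3,-8/3] z:[0,37/3] -> miss, prune
  N13 x:[-21,18] y:[-8/3,20/3] z:[-1,38/3] -> hit [-1,20/3], descend [11, 26]
    N11 x:[-18,14] y:[-8/3,20/3] z:[10/3,38/3] -> hit [10/3,20/3], descend [4, 12]
      N4 x:[-18,-9] y:[-5/3,5] z:[20/3,38/3] -> miss, prune
      N12 x:[-6,14] y:[-8/3,20/3] z:[10/3,25/3] -> hit [10/3,20/3] leaf, test {P1(miss), P6(miss)}
    N26 x:[-21,18] y:[-8/3,6] z:[-1,14/3] -> hit [-1,14/3], descend [10, 18]
      N10 x:[1,18] y:[-8/3,2] z:[0,4] -> hit [1,2], descend [15, 24]
        N15 x:[1,11] y:[-8/3,0] z:[0,2] -> miss, prune
        N24 x:[12,18] y:[4/3,2] z:[2,4] -> miss, prune
      N18 x:[-21,3] y:[-2/3,6] z:[-1,14/3] -> hit [-2/3,3], descend [14, 20]
        N14 x:[0,3] y:[11/3,5] z:[4,14/3] -> miss, prune
        N20 x:[-21,-5] y:[-2/3,6] z:[-1,7/3] -> miss, prune

order=[0, 9, 13, 11, 4, 12, 26, 10, 15, 24, 18, 14, 20]  |boxes|=13  |leaves|=1  hit=miss

== RESULT ==
13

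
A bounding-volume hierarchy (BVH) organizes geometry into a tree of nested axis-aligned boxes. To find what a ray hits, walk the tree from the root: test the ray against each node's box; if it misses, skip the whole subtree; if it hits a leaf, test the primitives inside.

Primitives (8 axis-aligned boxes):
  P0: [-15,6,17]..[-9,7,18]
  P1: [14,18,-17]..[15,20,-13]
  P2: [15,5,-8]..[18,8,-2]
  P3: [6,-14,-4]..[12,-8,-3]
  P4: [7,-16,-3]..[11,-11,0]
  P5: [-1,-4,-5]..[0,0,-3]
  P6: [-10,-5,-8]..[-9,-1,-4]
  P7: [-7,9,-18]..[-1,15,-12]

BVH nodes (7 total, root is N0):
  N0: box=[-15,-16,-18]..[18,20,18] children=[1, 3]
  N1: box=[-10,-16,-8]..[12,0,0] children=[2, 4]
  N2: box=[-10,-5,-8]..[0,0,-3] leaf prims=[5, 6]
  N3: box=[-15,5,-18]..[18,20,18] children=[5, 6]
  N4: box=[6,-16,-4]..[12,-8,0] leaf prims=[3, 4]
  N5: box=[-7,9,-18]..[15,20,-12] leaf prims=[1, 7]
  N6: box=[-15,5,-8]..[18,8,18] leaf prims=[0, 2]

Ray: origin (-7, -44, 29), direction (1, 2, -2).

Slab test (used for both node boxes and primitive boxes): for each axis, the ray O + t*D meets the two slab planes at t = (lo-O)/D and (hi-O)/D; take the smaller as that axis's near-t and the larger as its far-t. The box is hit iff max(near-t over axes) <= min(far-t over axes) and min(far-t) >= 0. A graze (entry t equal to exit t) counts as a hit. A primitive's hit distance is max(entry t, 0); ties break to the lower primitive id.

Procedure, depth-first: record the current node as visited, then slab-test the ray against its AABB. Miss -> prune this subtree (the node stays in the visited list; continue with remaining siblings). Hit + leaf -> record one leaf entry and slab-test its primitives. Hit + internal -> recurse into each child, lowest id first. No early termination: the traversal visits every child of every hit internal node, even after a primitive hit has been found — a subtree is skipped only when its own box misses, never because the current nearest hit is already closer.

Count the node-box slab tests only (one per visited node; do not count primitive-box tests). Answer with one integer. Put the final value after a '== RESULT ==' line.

Walk:
N0 x:[-8,25] y:[14,32] z:[11/2,47/2] -> hit [14,47/2], descend [1, 3]
  N1 x:[-3,19] y:[14,22] z:[29/2,37/2] -> hit [29/2,37/2], descend [2, 4]
    N2 x:[-3,7] y:[39/2,22] z:[16,37/2] -> miss, prune
    N4 x:[13,19] y:[14,18] z:[29/2,33/2] -> hit [29/2,33/2] leaf, test {P3@t=16, P4@t=29/2}
  N3 x:[-8,25] y:[49/2,32] z:[11/2,47/2] -> miss, prune

order=[0, 1, 2, 4, 3]  |boxes|=5  |leaves|=1  hit=P4

== RESULT ==
5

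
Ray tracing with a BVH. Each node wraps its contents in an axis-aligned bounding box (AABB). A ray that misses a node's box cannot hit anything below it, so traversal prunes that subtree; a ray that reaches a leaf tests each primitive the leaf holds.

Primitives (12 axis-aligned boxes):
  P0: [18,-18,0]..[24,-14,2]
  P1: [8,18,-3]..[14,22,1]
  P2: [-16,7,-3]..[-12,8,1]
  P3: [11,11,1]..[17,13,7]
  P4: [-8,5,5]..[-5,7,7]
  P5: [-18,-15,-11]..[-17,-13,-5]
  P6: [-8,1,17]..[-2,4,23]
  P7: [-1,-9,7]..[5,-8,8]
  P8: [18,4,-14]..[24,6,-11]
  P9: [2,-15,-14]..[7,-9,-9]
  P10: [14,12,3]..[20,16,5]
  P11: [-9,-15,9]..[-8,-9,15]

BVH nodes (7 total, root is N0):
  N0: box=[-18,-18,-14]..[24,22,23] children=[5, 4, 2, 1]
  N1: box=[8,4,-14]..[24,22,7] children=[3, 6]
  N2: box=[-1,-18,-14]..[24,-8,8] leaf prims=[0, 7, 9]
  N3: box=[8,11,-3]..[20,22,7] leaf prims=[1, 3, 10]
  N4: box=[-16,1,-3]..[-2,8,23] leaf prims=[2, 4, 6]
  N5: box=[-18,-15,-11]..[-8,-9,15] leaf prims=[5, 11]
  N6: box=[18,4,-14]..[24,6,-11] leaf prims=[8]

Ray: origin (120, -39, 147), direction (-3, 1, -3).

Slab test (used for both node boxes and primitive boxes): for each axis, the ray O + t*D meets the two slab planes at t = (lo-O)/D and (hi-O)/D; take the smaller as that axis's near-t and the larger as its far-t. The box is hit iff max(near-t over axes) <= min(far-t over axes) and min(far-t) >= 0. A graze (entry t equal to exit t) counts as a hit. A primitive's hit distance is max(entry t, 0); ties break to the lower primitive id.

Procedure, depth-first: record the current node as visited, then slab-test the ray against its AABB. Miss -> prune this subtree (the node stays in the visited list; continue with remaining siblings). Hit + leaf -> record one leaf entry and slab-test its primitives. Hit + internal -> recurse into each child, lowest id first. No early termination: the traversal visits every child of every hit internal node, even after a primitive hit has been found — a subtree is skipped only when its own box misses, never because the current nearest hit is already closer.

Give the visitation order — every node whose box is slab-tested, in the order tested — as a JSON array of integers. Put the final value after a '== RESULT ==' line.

Walk:
N0 x:[32,46] y:[21,61] z:[124/3,161/3] -> hit [124/3,46], descend [1, 2, 4, 5]
  N1 x:[32,112/3] y:[43,61] z:[140/3,161/3] -> miss, prune
  N2 x:[32,121/3] y:[21,31] z:[139/3,161/3] -> miss, prune
  N4 x:[122/3,136/3] y:[40,47] z:[124/3,50] -> hit [124/3,136/3] leaf, test {P2(miss), P4(miss), P6@t=124/3}
  N5 x:[128/3,46] y:[24,30] z:[44,158/3] -> miss, prune

Summary -> nodes [0, 1, 2, 4, 5]; box-tests=5; leaf-entries=1; first=P6

== RESULT ==
[0, 1, 2, 4, 5]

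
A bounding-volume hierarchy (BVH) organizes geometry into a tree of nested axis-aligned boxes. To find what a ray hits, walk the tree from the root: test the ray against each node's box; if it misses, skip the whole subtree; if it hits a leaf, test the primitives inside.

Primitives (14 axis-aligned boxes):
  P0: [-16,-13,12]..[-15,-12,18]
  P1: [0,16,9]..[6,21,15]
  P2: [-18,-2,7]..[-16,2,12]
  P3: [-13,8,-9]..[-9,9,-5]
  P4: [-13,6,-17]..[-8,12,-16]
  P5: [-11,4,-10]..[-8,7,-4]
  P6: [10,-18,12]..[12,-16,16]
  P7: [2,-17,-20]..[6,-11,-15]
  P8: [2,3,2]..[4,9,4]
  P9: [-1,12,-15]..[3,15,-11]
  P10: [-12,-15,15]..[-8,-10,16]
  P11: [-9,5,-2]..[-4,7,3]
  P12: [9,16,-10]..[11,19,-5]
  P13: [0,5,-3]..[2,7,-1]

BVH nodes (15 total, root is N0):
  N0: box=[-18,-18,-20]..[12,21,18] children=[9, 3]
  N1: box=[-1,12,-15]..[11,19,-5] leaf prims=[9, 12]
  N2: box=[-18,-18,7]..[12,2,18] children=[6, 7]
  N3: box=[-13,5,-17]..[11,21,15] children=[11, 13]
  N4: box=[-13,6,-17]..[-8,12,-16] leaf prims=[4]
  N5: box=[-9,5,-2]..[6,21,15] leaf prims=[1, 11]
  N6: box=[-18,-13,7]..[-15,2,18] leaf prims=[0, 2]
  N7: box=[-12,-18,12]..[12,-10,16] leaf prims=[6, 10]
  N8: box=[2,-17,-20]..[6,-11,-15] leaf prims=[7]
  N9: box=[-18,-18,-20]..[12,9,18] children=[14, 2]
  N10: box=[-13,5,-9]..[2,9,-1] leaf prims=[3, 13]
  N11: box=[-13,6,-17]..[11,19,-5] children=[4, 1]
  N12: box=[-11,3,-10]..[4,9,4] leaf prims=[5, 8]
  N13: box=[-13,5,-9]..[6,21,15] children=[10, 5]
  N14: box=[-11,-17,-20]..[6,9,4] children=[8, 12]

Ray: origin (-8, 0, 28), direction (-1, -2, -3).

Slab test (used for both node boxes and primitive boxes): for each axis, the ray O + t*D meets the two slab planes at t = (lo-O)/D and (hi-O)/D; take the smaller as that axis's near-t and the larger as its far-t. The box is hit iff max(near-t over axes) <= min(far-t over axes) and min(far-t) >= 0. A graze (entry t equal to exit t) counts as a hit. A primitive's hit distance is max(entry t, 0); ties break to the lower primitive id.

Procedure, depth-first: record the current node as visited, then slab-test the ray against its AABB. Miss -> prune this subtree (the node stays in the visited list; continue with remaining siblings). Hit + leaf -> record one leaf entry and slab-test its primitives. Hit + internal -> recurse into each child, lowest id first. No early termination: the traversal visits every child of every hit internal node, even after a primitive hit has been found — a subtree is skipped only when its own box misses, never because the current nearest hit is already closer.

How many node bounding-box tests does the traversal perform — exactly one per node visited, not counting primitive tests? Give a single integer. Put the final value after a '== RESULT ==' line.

Trace the traversal:
N0 x:[-20,10] y:[-21/2,9] z:[10/3,16] -> hit [10/3,9], descend [3, 9]
  N3 x:[-19,5] y:[-21/2,-5/2] z:[13/3,15] -> miss, prune
  N9 x:[-20,10] y:[-9/2,9] z:[10/3,16] -> hit [10/3,9], descend [2, 14]
    N2 x:[-20,10] y:[-1,9] z:[10/3,7] -> hit [10/3,7], descend [6, 7]
      N6 x:[7,10] y:[-1,13/2] z:[10/3,7] -> miss, prune
      N7 x:[-20,4] y:[5,9] z:[4,16/3] -> miss, prune
    N14 x:[-14,3] y:[-9/2,17/2] z:[8,16] -> miss, prune

7 AABB tests over nodes [0, 3, 9, 2, 6, 7, 14]; 0 leaves entered; closest miss.

== RESULT ==
7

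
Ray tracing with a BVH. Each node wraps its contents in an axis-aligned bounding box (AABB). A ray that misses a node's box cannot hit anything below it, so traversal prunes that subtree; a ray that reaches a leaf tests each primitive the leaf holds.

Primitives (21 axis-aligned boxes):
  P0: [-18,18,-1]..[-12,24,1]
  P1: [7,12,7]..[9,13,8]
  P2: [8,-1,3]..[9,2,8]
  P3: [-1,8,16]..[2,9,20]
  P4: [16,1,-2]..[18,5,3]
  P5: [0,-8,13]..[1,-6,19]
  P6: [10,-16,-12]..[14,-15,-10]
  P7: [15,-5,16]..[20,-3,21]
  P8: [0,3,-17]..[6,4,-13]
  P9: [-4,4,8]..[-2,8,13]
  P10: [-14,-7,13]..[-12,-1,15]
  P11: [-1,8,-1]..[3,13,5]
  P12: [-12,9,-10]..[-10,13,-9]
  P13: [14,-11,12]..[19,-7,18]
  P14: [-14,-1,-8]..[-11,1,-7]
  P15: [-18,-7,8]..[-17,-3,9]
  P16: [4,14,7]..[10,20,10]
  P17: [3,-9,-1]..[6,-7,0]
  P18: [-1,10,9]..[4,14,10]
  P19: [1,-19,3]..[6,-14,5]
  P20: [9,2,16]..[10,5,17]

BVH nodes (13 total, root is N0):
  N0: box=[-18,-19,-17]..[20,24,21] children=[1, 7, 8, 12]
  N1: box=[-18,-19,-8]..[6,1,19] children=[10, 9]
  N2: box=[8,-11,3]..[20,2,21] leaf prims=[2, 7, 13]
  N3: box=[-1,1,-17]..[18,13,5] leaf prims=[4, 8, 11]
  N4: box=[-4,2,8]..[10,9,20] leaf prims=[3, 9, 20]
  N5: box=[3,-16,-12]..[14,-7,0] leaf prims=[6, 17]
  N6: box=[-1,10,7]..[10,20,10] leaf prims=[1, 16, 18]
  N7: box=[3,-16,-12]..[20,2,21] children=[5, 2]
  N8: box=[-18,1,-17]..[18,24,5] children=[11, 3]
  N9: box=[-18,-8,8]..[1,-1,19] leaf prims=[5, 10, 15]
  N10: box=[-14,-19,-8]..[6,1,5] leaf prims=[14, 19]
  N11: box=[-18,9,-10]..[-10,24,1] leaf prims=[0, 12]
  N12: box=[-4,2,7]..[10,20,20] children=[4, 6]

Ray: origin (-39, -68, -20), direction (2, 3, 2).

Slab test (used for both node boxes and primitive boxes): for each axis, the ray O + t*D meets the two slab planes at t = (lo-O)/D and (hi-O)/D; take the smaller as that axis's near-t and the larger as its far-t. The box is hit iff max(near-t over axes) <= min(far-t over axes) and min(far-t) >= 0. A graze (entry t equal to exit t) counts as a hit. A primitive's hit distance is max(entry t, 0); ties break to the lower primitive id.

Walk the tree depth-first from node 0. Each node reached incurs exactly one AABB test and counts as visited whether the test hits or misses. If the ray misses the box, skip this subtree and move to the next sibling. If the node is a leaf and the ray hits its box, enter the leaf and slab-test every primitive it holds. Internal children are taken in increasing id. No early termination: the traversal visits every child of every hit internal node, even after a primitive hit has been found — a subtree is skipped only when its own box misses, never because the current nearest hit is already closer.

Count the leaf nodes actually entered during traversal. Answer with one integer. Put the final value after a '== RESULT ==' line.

Traverse from the root:
N0 x:[21/2,59/2] y:[49/3,92/3] z:[3/2,41/2] -> hit [49/3,41/2], descend [1, 7, 8, 12]
  N1 x:[21/2,45/2] y:[49/3,23] z:[6,39/2] -> hit [49/3,39/2], descend [9, 10]
    N9 x:[21/2,20] y:[20,67/3] z:[14,39/2] -> miss, prune
    N10 x:[25/2,45/2] y:[49/3,23] z:[6,25/2] -> miss, prune
  N7 x:[21,59/2] y:[52/3,70/3] z:[4,41/2] -> miss, prune
  N8 x:[21/2,57/2] y:[23,92/3] z:[3/2,25/2] -> miss, prune
  N12 x:[35/2,49/2] y:[70/3,88/3] z:[27/2,20] -> miss, prune

7 AABB tests over nodes [0, 1, 9, 10, 7, 8, 12]; 0 leaves entered; closest miss.

== RESULT ==
0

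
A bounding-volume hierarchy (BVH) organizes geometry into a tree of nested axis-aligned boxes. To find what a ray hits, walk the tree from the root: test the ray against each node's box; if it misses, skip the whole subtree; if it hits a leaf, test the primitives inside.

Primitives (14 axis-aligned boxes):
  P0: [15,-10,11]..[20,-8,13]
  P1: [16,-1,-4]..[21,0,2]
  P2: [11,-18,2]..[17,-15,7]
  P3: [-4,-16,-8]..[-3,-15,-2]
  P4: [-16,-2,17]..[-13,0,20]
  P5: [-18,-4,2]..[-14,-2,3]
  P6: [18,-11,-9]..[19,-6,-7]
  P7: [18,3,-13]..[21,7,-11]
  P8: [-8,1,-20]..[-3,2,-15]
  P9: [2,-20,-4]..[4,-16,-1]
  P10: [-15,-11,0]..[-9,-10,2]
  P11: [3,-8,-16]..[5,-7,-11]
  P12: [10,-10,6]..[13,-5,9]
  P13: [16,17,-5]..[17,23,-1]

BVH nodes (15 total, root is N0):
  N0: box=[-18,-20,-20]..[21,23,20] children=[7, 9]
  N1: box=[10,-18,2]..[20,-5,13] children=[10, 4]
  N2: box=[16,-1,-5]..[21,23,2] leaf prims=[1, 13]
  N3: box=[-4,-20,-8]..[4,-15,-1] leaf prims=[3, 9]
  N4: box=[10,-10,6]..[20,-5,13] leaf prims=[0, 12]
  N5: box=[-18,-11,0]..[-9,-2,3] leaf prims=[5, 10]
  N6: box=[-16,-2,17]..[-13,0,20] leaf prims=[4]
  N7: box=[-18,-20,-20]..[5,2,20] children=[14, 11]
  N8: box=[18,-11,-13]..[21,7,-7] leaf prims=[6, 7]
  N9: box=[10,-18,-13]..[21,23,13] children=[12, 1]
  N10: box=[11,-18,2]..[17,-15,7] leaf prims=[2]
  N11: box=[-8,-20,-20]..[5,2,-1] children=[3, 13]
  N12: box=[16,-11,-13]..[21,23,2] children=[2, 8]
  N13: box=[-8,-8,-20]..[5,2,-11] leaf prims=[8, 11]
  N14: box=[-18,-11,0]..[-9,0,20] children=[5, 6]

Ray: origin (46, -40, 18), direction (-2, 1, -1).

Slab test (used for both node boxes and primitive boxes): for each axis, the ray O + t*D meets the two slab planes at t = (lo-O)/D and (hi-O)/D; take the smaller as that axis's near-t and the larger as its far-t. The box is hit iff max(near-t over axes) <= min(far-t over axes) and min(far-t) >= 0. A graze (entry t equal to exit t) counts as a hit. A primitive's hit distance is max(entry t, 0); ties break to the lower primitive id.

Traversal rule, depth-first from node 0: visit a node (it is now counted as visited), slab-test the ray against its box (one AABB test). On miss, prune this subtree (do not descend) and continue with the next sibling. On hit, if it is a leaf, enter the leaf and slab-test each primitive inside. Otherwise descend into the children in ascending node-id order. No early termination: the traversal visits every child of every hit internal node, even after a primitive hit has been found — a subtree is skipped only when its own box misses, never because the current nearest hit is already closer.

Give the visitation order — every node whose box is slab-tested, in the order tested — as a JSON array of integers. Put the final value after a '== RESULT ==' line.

Traverse from the root:
N0 x:[25/2,32] y:[20,63] z:[-2,38] -> hit [20,32], descend [7, 9]
  N7 x:[41/2,32] y:[20,42] z:[-2,38] -> hit [41/2,32], descend [11, 14]
    N11 x:[41/2,27] y:[20,42] z:[19,38] -> hit [41/2,27], descend [3, 13]
      N3 x:[21,25] y:[20,25] z:[19,26] -> hit [21,25] leaf, test {P3@t=49/2, P9@t=21}
      N13 x:[41/2,27] y:[32,42] z:[29,38] -> miss, prune
    N14 x:[55/2,32] y:[29,40] z:[-2,18] -> miss, prune
  N9 x:[25/2,18] y:[22,63] z:[5,31] -> miss, prune

7 AABB tests over nodes [0, 7, 11, 3, 13, 14, 9]; 1 leaf entered; closest P9.

== RESULT ==
[0, 7, 11, 3, 13, 14, 9]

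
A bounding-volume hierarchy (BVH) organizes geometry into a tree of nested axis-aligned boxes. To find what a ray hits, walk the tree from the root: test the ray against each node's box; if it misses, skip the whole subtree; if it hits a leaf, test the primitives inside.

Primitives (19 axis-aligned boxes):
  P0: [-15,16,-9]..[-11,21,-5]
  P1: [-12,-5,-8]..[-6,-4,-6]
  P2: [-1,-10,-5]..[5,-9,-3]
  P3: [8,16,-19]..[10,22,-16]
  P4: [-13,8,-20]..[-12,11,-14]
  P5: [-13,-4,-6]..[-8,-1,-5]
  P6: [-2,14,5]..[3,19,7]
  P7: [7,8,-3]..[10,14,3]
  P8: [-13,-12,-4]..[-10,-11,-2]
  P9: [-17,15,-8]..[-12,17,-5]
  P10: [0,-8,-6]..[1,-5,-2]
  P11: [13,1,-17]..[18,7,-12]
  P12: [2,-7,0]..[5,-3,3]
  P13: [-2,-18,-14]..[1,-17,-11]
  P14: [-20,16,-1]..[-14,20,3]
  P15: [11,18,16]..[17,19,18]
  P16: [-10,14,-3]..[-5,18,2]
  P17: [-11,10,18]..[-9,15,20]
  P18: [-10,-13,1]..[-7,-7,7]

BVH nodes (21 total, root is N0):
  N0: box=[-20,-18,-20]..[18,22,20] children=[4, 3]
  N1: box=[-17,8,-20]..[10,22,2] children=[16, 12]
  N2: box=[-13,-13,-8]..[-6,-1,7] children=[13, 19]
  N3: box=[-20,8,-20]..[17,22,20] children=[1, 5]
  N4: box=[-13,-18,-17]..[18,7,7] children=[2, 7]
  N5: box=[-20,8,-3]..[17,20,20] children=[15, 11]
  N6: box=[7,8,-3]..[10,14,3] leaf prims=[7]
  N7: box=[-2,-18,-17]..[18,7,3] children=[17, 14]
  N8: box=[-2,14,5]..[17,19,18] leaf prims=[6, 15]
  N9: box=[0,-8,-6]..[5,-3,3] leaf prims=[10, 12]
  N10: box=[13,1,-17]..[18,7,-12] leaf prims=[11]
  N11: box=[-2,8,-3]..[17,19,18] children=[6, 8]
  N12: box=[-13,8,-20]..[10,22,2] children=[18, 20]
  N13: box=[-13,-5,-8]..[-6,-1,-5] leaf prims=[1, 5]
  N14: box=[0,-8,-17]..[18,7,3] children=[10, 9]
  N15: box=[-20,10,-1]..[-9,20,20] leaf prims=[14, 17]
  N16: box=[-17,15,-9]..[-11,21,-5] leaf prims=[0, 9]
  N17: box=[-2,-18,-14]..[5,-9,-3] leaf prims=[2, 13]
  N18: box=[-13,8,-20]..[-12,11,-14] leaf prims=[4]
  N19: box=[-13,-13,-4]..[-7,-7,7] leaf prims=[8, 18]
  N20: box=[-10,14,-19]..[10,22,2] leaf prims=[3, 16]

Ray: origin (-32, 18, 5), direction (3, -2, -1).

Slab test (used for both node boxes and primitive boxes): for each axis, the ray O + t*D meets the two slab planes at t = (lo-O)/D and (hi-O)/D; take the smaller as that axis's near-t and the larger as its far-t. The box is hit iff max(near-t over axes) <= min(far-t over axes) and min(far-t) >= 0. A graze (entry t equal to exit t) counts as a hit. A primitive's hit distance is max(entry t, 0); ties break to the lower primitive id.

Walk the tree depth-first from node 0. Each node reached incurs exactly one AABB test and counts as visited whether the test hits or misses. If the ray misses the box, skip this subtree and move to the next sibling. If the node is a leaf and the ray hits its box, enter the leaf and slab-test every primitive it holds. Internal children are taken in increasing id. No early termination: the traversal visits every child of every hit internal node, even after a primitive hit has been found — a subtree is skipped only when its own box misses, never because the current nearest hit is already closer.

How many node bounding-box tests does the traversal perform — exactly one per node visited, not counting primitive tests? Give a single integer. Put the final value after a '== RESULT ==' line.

Trace the traversal:
N0 x:[4,50/3] y:[-2,18] z:[-15,25] -> hit [4,50/3], descend [3, 4]
  N3 x:[4,49/3] y:[-2,5] z:[-15,25] -> hit [4,5], descend [1, 5]
    N1 x:[5,14] y:[-2,5] z:[3,25] -> hit [5,5], descend [12, 16]
      N12 x:[19/3,14] y:[-2,5] z:[3,25] -> miss, prune
      N16 x:[5,7] y:[-3/2,3/2] z:[10,14] -> miss, prune
    N5 x:[4,49/3] y:[-1,5] z:[-15,8] -> hit [4,5], descend [11, 15]
      N11 x:[10,49/3] y:[-1/2,5] z:[-13,8] -> miss, prune
      N15 x:[4,23/3] y:[-1,4] z:[-15,6] -> hit [4,4] leaf, test {P14(miss), P17(miss)}
  N4 x:[19/3,50/3] y:[11/2,18] z:[-2,22] -> hit [19/3,50/3], descend [2, 7]
    N2 x:[19/3,26/3] y:[19/2,31/2] z:[-2,13] -> miss, prune
    N7 x:[10,50/3] y:[11/2,18] z:[2,22] -> hit [10,50/3], descend [14, 17]
      N14 x:[32/3,50/3] y:[11/2,13] z:[2,22] -> hit [32/3,13], descend [9, 10]
        N9 x:[32/3,37/3] y:[21/2,13] z:[2,11] -> hit [32/3,11] leaf, test {P10(miss), P12(miss)}
        N10 x:[15,50/3] y:[11/2,17/2] z:[17,22] -> miss, prune
      N17 x:[10,37/3] y:[27/2,18] z:[8,19] -> miss, prune

Visited [0, 3, 1, 12, 16, 5, 11, 15, 4, 2, 7, 14, 9, 10, 17]. Tests: 15 box, 2 leaf. Nearest: miss.

== RESULT ==
15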